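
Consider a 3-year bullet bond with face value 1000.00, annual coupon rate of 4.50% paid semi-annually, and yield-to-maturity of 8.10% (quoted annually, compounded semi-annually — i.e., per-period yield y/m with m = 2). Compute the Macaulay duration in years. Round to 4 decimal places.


Answer: Macaulay duration = 2.8300 years

Derivation:
Coupon per period c = face * coupon_rate / m = 22.500000
Periods per year m = 2; per-period yield y/m = 0.040500
Number of cashflows N = 6
Cashflows (t years, CF_t, discount factor 1/(1+y/m)^(m*t), PV):
  t = 0.5000: CF_t = 22.500000, DF = 0.961076, PV = 21.624219
  t = 1.0000: CF_t = 22.500000, DF = 0.923668, PV = 20.782527
  t = 1.5000: CF_t = 22.500000, DF = 0.887715, PV = 19.973596
  t = 2.0000: CF_t = 22.500000, DF = 0.853162, PV = 19.196152
  t = 2.5000: CF_t = 22.500000, DF = 0.819954, PV = 18.448969
  t = 3.0000: CF_t = 1022.500000, DF = 0.788039, PV = 805.769472
Price P = sum_t PV_t = 905.794935
Macaulay numerator sum_t t * PV_t:
  t * PV_t at t = 0.5000: 10.812110
  t * PV_t at t = 1.0000: 20.782527
  t * PV_t at t = 1.5000: 29.960394
  t * PV_t at t = 2.0000: 38.392304
  t * PV_t at t = 2.5000: 46.122422
  t * PV_t at t = 3.0000: 2417.308416
Macaulay duration D = (sum_t t * PV_t) / P = 2563.378173 / 905.794935 = 2.829976


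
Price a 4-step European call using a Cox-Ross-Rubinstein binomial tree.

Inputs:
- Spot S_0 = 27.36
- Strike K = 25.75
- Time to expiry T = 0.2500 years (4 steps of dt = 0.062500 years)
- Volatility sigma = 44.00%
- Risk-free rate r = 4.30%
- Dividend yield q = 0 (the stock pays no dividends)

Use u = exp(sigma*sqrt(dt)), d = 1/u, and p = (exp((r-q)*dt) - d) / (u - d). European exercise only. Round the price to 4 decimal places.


Answer: Price = V(0,0) = 3.4476

Derivation:
dt = T/N = 0.062500
u = exp(sigma*sqrt(dt)) = 1.116278; d = 1/u = 0.895834
p = (exp((r-q)*dt) - d) / (u - d) = 0.484735
Discount per step: exp(-r*dt) = 0.997316
Stock lattice S(k, i) with i counting down-moves:
  k=0: S(0,0) = 27.3600
  k=1: S(1,0) = 30.5414; S(1,1) = 24.5100
  k=2: S(2,0) = 34.0927; S(2,1) = 27.3600; S(2,2) = 21.9569
  k=3: S(3,0) = 38.0569; S(3,1) = 30.5414; S(3,2) = 24.5100; S(3,3) = 19.6698
  k=4: S(4,0) = 42.4821; S(4,1) = 34.0927; S(4,2) = 27.3600; S(4,3) = 21.9569; S(4,4) = 17.6208
Terminal payoffs V(N, i) = max(S_T - K, 0):
  V(4,0) = 16.732069; V(4,1) = 8.342659; V(4,2) = 1.610000; V(4,3) = 0.000000; V(4,4) = 0.000000
Backward induction: V(k, i) = exp(-r*dt) * [p * V(k+1, i) + (1-p) * V(k+1, i+1)].
  V(3,0) = exp(-r*dt) * [p*16.732069 + (1-p)*8.342659] = 12.375998
  V(3,1) = exp(-r*dt) * [p*8.342659 + (1-p)*1.610000] = 4.860478
  V(3,2) = exp(-r*dt) * [p*1.610000 + (1-p)*0.000000] = 0.778329
  V(3,3) = exp(-r*dt) * [p*0.000000 + (1-p)*0.000000] = 0.000000
  V(2,0) = exp(-r*dt) * [p*12.375998 + (1-p)*4.860478] = 8.480694
  V(2,1) = exp(-r*dt) * [p*4.860478 + (1-p)*0.778329] = 2.749692
  V(2,2) = exp(-r*dt) * [p*0.778329 + (1-p)*0.000000] = 0.376271
  V(1,0) = exp(-r*dt) * [p*8.480694 + (1-p)*2.749692] = 5.512876
  V(1,1) = exp(-r*dt) * [p*2.749692 + (1-p)*0.376271] = 1.522655
  V(0,0) = exp(-r*dt) * [p*5.512876 + (1-p)*1.522655] = 3.447578


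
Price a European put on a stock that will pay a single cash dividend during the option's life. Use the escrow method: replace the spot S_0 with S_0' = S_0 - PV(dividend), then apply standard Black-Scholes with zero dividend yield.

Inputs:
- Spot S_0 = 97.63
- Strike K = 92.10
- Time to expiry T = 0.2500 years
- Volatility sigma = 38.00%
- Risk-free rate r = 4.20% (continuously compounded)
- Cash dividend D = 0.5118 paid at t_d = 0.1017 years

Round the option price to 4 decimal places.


PV(D) = D * exp(-r * t_d) = 0.5118 * 0.99573771 = 0.50961856
S_0' = S_0 - PV(D) = 97.6300 - 0.50961856 = 97.12038144
d1 = (ln(S_0'/K) + (r + sigma^2/2)*T) / (sigma*sqrt(T)) = 0.42961217
d2 = d1 - sigma*sqrt(T) = 0.23961217
exp(-rT) = 0.98955493
N(-d1) = 0.33373889; N(-d2) = 0.40531547
P = K * exp(-rT) * N(-d2) - S_0' * N(-d1) = 92.1000 * 0.98955493 * 0.40531547 - 97.12038144 * 0.33373889 = 4.5268

Answer: Price = 4.5268


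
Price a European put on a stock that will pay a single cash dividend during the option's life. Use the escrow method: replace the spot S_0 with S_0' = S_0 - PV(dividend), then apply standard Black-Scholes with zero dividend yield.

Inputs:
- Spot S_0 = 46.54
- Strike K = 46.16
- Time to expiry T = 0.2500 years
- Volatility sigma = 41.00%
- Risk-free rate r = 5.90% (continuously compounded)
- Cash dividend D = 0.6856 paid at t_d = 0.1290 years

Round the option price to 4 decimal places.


Answer: Price = 3.5439

Derivation:
PV(D) = D * exp(-r * t_d) = 0.6856 * 0.99241789 = 0.68040171
S_0' = S_0 - PV(D) = 46.5400 - 0.68040171 = 45.85959829
d1 = (ln(S_0'/K) + (r + sigma^2/2)*T) / (sigma*sqrt(T)) = 0.14260193
d2 = d1 - sigma*sqrt(T) = -0.06239807
exp(-rT) = 0.98535825
N(-d1) = 0.44330229; N(-d2) = 0.52487708
P = K * exp(-rT) * N(-d2) - S_0' * N(-d1) = 46.1600 * 0.98535825 * 0.52487708 - 45.85959829 * 0.44330229 = 3.5439


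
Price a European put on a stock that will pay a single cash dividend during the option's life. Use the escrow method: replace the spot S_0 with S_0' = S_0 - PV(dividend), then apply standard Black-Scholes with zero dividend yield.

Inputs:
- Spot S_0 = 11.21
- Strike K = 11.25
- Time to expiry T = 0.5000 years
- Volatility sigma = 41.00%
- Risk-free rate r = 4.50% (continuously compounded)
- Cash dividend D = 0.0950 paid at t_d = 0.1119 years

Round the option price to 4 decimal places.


PV(D) = D * exp(-r * t_d) = 0.0950 * 0.99497716 = 0.09452283
S_0' = S_0 - PV(D) = 11.2100 - 0.09452283 = 11.11547717
d1 = (ln(S_0'/K) + (r + sigma^2/2)*T) / (sigma*sqrt(T)) = 0.18107228
d2 = d1 - sigma*sqrt(T) = -0.10884150
exp(-rT) = 0.97775124
N(-d1) = 0.42815542; N(-d2) = 0.54333590
P = K * exp(-rT) * N(-d2) - S_0' * N(-d1) = 11.2500 * 0.97775124 * 0.54333590 - 11.11547717 * 0.42815542 = 1.2174

Answer: Price = 1.2174


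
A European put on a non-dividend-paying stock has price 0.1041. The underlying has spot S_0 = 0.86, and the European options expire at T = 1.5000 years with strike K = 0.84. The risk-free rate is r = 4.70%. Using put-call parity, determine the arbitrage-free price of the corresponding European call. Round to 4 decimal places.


Put-call parity: C - P = S_0 * exp(-qT) - K * exp(-rT).
S_0 * exp(-qT) = 0.8600 * 1.00000000 = 0.86000000
K * exp(-rT) = 0.8400 * 0.93192774 = 0.78281930
C = P + S*exp(-qT) - K*exp(-rT)
C = 0.1041 + 0.86000000 - 0.78281930 = 0.1813

Answer: Call price = 0.1813


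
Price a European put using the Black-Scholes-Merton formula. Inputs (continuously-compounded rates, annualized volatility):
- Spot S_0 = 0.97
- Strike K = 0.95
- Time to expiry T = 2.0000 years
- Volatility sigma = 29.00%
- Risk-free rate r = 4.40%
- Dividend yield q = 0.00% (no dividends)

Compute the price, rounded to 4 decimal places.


d1 = (ln(S/K) + (r - q + 0.5*sigma^2) * T) / (sigma * sqrt(T)) = 0.47043104
d2 = d1 - sigma * sqrt(T) = 0.06030911
exp(-rT) = 0.91576088; exp(-qT) = 1.00000000
P = K * exp(-rT) * N(-d2) - S_0 * exp(-qT) * N(-d1)
N(-d1) = 0.31902355; N(-d2) = 0.47595473
P = 0.9500 * 0.91576088 * 0.47595473 - 0.9700 * 1.00000000 * 0.31902355 = 0.1046

Answer: Price = 0.1046


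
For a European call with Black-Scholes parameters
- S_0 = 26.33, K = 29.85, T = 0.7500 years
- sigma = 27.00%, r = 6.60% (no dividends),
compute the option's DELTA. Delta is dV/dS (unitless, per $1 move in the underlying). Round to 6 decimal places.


d1 = -0.2080101770; d2 = -0.4418370360
phi(d1) = 0.3904042063; exp(-qT) = 1.0000000000; exp(-rT) = 0.9517051581
N(d1) = 0.4176105105
Delta = exp(-qT) * N(d1) = 1.0000000000 * 0.4176105105 = 0.417611

Answer: Delta = 0.417611


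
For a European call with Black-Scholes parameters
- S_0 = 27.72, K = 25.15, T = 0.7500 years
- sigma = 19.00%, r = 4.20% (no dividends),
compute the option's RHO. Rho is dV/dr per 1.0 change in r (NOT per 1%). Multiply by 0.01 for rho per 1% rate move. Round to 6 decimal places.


d1 = 0.8650152096; d2 = 0.7004703829
phi(d1) = 0.2744285922; exp(-qT) = 1.0000000000; exp(-rT) = 0.9689909565
N(d2) = 0.7581832025
Rho = K*T*exp(-rT)*N(d2) = 25.1500 * 0.7500 * 0.9689909565 * 0.7581832025 = 13.857763

Answer: Rho = 13.857763


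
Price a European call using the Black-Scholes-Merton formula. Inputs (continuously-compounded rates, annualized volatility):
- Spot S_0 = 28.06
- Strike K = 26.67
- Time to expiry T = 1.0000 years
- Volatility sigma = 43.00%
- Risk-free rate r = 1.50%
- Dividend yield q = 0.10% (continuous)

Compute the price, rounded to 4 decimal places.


d1 = (ln(S/K) + (r - q + 0.5*sigma^2) * T) / (sigma * sqrt(T)) = 0.36571102
d2 = d1 - sigma * sqrt(T) = -0.06428898
exp(-rT) = 0.98511194; exp(-qT) = 0.99900050
C = S_0 * exp(-qT) * N(d1) - K * exp(-rT) * N(d2)
N(d1) = 0.64270964; N(d2) = 0.47437006
C = 28.0600 * 0.99900050 * 0.64270964 - 26.6700 * 0.98511194 * 0.47437006 = 5.5533

Answer: Price = 5.5533


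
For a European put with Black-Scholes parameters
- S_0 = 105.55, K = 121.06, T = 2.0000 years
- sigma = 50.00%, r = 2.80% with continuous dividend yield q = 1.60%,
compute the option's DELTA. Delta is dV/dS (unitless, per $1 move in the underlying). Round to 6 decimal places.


d1 = 0.1936036925; d2 = -0.5135030887
phi(d1) = 0.3915352505; exp(-qT) = 0.9685065821; exp(-rT) = 0.9455391359
N(-d1) = 0.4232431034
Delta = -exp(-qT) * N(-d1) = -0.9685065821 * 0.4232431034 = -0.409914

Answer: Delta = -0.409914


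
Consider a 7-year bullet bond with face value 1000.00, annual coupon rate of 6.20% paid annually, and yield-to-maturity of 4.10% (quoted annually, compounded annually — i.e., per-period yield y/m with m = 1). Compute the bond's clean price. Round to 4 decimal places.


Answer: Price = 1125.5787

Derivation:
Coupon per period c = face * coupon_rate / m = 62.000000
Periods per year m = 1; per-period yield y/m = 0.041000
Number of cashflows N = 7
Cashflows (t years, CF_t, discount factor 1/(1+y/m)^(m*t), PV):
  t = 1.0000: CF_t = 62.000000, DF = 0.960615, PV = 59.558117
  t = 2.0000: CF_t = 62.000000, DF = 0.922781, PV = 57.212408
  t = 3.0000: CF_t = 62.000000, DF = 0.886437, PV = 54.959086
  t = 4.0000: CF_t = 62.000000, DF = 0.851524, PV = 52.794511
  t = 5.0000: CF_t = 62.000000, DF = 0.817987, PV = 50.715188
  t = 6.0000: CF_t = 62.000000, DF = 0.785770, PV = 48.717760
  t = 7.0000: CF_t = 1062.000000, DF = 0.754823, PV = 801.621599
Price P = sum_t PV_t = 1125.578670


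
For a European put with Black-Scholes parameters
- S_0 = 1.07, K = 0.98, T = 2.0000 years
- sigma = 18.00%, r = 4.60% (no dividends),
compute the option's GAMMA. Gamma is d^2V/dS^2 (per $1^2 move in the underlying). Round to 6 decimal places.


Answer: Gamma = 1.034566

Derivation:
d1 = 0.8338413559; d2 = 0.5792829147
phi(d1) = 0.2817925163; exp(-qT) = 1.0000000000; exp(-rT) = 0.9121051495
Gamma = exp(-qT) * phi(d1) / (S * sigma * sqrt(T)) = 1.0000000000 * 0.2817925163 / (1.0700 * 0.1800 * 1.4142135624) = 1.034566


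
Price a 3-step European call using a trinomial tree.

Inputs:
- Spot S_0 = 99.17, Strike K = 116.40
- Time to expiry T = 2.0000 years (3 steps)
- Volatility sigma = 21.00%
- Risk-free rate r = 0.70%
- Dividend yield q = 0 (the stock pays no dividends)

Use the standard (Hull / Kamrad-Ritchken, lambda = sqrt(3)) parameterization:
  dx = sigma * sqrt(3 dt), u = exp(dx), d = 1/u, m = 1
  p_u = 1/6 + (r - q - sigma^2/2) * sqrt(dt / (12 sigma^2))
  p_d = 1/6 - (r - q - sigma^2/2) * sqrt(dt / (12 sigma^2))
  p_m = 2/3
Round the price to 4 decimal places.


dt = T/N = 0.666667; dx = sigma*sqrt(3*dt) = 0.296985
u = exp(dx) = 1.345795; d = 1/u = 0.743055
p_u = 0.149775, p_m = 0.666667, p_d = 0.183559
Discount per step: exp(-r*dt) = 0.995344
Stock lattice S(k, j) with j the centered position index:
  k=0: S(0,+0) = 99.1700
  k=1: S(1,-1) = 73.6888; S(1,+0) = 99.1700; S(1,+1) = 133.4625
  k=2: S(2,-2) = 54.7548; S(2,-1) = 73.6888; S(2,+0) = 99.1700; S(2,+1) = 133.4625; S(2,+2) = 179.6131
  k=3: S(3,-3) = 40.6859; S(3,-2) = 54.7548; S(3,-1) = 73.6888; S(3,+0) = 99.1700; S(3,+1) = 133.4625; S(3,+2) = 179.6131; S(3,+3) = 241.7224
Terminal payoffs V(N, j) = max(S_T - K, 0):
  V(3,-3) = 0.000000; V(3,-2) = 0.000000; V(3,-1) = 0.000000; V(3,+0) = 0.000000; V(3,+1) = 17.062481; V(3,+2) = 63.213127; V(3,+3) = 125.322432
Backward induction: V(k, j) = exp(-r*dt) * [p_u * V(k+1, j+1) + p_m * V(k+1, j) + p_d * V(k+1, j-1)]
  V(2,-2) = exp(-r*dt) * [p_u*0.000000 + p_m*0.000000 + p_d*0.000000] = 0.000000
  V(2,-1) = exp(-r*dt) * [p_u*0.000000 + p_m*0.000000 + p_d*0.000000] = 0.000000
  V(2,+0) = exp(-r*dt) * [p_u*17.062481 + p_m*0.000000 + p_d*0.000000] = 2.543629
  V(2,+1) = exp(-r*dt) * [p_u*63.213127 + p_m*17.062481 + p_d*0.000000] = 20.745673
  V(2,+2) = exp(-r*dt) * [p_u*125.322432 + p_m*63.213127 + p_d*17.062481] = 63.746001
  V(1,-1) = exp(-r*dt) * [p_u*2.543629 + p_m*0.000000 + p_d*0.000000] = 0.379198
  V(1,+0) = exp(-r*dt) * [p_u*20.745673 + p_m*2.543629 + p_d*0.000000] = 4.780568
  V(1,+1) = exp(-r*dt) * [p_u*63.746001 + p_m*20.745673 + p_d*2.543629] = 23.733873
  V(0,+0) = exp(-r*dt) * [p_u*23.733873 + p_m*4.780568 + p_d*0.379198] = 6.779671

Answer: Price = V(0,0) = 6.7797


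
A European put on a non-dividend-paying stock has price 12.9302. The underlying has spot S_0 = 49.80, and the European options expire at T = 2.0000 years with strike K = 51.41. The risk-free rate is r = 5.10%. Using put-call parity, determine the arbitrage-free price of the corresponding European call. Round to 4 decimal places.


Put-call parity: C - P = S_0 * exp(-qT) - K * exp(-rT).
S_0 * exp(-qT) = 49.8000 * 1.00000000 = 49.80000000
K * exp(-rT) = 51.4100 * 0.90302955 = 46.42474925
C = P + S*exp(-qT) - K*exp(-rT)
C = 12.9302 + 49.80000000 - 46.42474925 = 16.3055

Answer: Call price = 16.3055


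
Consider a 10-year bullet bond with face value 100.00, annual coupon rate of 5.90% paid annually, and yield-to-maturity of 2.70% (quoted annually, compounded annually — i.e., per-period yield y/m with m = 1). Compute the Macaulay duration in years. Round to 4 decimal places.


Coupon per period c = face * coupon_rate / m = 5.900000
Periods per year m = 1; per-period yield y/m = 0.027000
Number of cashflows N = 10
Cashflows (t years, CF_t, discount factor 1/(1+y/m)^(m*t), PV):
  t = 1.0000: CF_t = 5.900000, DF = 0.973710, PV = 5.744888
  t = 2.0000: CF_t = 5.900000, DF = 0.948111, PV = 5.593854
  t = 3.0000: CF_t = 5.900000, DF = 0.923185, PV = 5.446791
  t = 4.0000: CF_t = 5.900000, DF = 0.898914, PV = 5.303594
  t = 5.0000: CF_t = 5.900000, DF = 0.875282, PV = 5.164161
  t = 6.0000: CF_t = 5.900000, DF = 0.852270, PV = 5.028395
  t = 7.0000: CF_t = 5.900000, DF = 0.829864, PV = 4.896197
  t = 8.0000: CF_t = 5.900000, DF = 0.808047, PV = 4.767475
  t = 9.0000: CF_t = 5.900000, DF = 0.786803, PV = 4.642138
  t = 10.0000: CF_t = 105.900000, DF = 0.766118, PV = 81.131877
Price P = sum_t PV_t = 127.719370
Macaulay numerator sum_t t * PV_t:
  t * PV_t at t = 1.0000: 5.744888
  t * PV_t at t = 2.0000: 11.187708
  t * PV_t at t = 3.0000: 16.340372
  t * PV_t at t = 4.0000: 21.214374
  t * PV_t at t = 5.0000: 25.820806
  t * PV_t at t = 6.0000: 30.170368
  t * PV_t at t = 7.0000: 34.273381
  t * PV_t at t = 8.0000: 38.139803
  t * PV_t at t = 9.0000: 41.779239
  t * PV_t at t = 10.0000: 811.318771
Macaulay duration D = (sum_t t * PV_t) / P = 1035.989710 / 127.719370 = 8.111453

Answer: Macaulay duration = 8.1115 years


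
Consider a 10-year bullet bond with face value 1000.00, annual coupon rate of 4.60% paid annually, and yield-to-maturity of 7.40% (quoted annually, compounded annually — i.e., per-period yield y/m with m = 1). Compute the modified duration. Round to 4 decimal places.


Answer: Modified duration = 7.4502

Derivation:
Coupon per period c = face * coupon_rate / m = 46.000000
Periods per year m = 1; per-period yield y/m = 0.074000
Number of cashflows N = 10
Cashflows (t years, CF_t, discount factor 1/(1+y/m)^(m*t), PV):
  t = 1.0000: CF_t = 46.000000, DF = 0.931099, PV = 42.830540
  t = 2.0000: CF_t = 46.000000, DF = 0.866945, PV = 39.879460
  t = 3.0000: CF_t = 46.000000, DF = 0.807211, PV = 37.131713
  t = 4.0000: CF_t = 46.000000, DF = 0.751593, PV = 34.573290
  t = 5.0000: CF_t = 46.000000, DF = 0.699808, PV = 32.191145
  t = 6.0000: CF_t = 46.000000, DF = 0.651590, PV = 29.973133
  t = 7.0000: CF_t = 46.000000, DF = 0.606694, PV = 27.907945
  t = 8.0000: CF_t = 46.000000, DF = 0.564892, PV = 25.985051
  t = 9.0000: CF_t = 46.000000, DF = 0.525971, PV = 24.194648
  t = 10.0000: CF_t = 1046.000000, DF = 0.489731, PV = 512.258143
Price P = sum_t PV_t = 806.925069
First compute Macaulay numerator sum_t t * PV_t:
  t * PV_t at t = 1.0000: 42.830540
  t * PV_t at t = 2.0000: 79.758920
  t * PV_t at t = 3.0000: 111.395140
  t * PV_t at t = 4.0000: 138.293159
  t * PV_t at t = 5.0000: 160.955725
  t * PV_t at t = 6.0000: 179.838799
  t * PV_t at t = 7.0000: 195.355617
  t * PV_t at t = 8.0000: 207.880411
  t * PV_t at t = 9.0000: 217.751828
  t * PV_t at t = 10.0000: 5122.581431
Macaulay duration D = 6456.641570 / 806.925069 = 8.001538
Modified duration = D / (1 + y/m) = 8.001538 / (1 + 0.074000) = 7.450222


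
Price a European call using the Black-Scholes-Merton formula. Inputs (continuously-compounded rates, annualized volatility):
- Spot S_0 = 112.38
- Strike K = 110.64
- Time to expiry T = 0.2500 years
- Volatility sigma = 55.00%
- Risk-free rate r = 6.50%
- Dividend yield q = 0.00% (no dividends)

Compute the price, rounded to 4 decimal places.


d1 = (ln(S/K) + (r - q + 0.5*sigma^2) * T) / (sigma * sqrt(T)) = 0.25333381
d2 = d1 - sigma * sqrt(T) = -0.02166619
exp(-rT) = 0.98388132; exp(-qT) = 1.00000000
C = S_0 * exp(-qT) * N(d1) - K * exp(-rT) * N(d2)
N(d1) = 0.59999487; N(d2) = 0.49135712
C = 112.3800 * 1.00000000 * 0.59999487 - 110.6400 * 0.98388132 * 0.49135712 = 13.9399

Answer: Price = 13.9399


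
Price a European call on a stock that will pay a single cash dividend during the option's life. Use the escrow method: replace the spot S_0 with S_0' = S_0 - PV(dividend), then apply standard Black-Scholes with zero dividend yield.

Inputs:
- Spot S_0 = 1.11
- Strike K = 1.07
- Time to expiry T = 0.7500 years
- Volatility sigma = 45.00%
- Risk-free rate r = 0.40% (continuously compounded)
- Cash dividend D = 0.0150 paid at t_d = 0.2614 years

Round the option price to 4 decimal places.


PV(D) = D * exp(-r * t_d) = 0.0150 * 0.99895495 = 0.01498432
S_0' = S_0 - PV(D) = 1.1100 - 0.01498432 = 1.09501568
d1 = (ln(S_0'/K) + (r + sigma^2/2)*T) / (sigma*sqrt(T)) = 0.26185409
d2 = d1 - sigma*sqrt(T) = -0.12785735
exp(-rT) = 0.99700450
N(d1) = 0.60328303; N(d2) = 0.44913093
C = S_0' * N(d1) - K * exp(-rT) * N(d2) = 1.09501568 * 0.60328303 - 1.0700 * 0.99700450 * 0.44913093 = 0.1815

Answer: Price = 0.1815


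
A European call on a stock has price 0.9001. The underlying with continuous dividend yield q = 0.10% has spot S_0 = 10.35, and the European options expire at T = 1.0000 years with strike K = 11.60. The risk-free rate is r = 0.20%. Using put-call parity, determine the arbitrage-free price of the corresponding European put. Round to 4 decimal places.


Answer: Put price = 2.1373

Derivation:
Put-call parity: C - P = S_0 * exp(-qT) - K * exp(-rT).
S_0 * exp(-qT) = 10.3500 * 0.99900050 = 10.33965517
K * exp(-rT) = 11.6000 * 0.99800200 = 11.57682318
P = C - S*exp(-qT) + K*exp(-rT)
P = 0.9001 - 10.33965517 + 11.57682318 = 2.1373


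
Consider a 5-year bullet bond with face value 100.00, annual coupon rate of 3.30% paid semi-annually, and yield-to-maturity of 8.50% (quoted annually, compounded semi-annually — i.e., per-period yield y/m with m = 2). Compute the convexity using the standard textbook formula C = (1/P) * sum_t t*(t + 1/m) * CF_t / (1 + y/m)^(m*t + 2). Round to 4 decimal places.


Coupon per period c = face * coupon_rate / m = 1.650000
Periods per year m = 2; per-period yield y/m = 0.042500
Number of cashflows N = 10
Cashflows (t years, CF_t, discount factor 1/(1+y/m)^(m*t), PV):
  t = 0.5000: CF_t = 1.650000, DF = 0.959233, PV = 1.582734
  t = 1.0000: CF_t = 1.650000, DF = 0.920127, PV = 1.518210
  t = 1.5000: CF_t = 1.650000, DF = 0.882616, PV = 1.456316
  t = 2.0000: CF_t = 1.650000, DF = 0.846634, PV = 1.396946
  t = 2.5000: CF_t = 1.650000, DF = 0.812119, PV = 1.339996
  t = 3.0000: CF_t = 1.650000, DF = 0.779011, PV = 1.285368
  t = 3.5000: CF_t = 1.650000, DF = 0.747253, PV = 1.232967
  t = 4.0000: CF_t = 1.650000, DF = 0.716789, PV = 1.182702
  t = 4.5000: CF_t = 1.650000, DF = 0.687568, PV = 1.134487
  t = 5.0000: CF_t = 101.650000, DF = 0.659537, PV = 67.041967
Price P = sum_t PV_t = 79.171694
Convexity numerator sum_t t*(t + 1/m) * CF_t / (1+y/m)^(m*t + 2):
  t = 0.5000: term = 0.728158
  t = 1.0000: term = 2.095419
  t = 1.5000: term = 4.019989
  t = 2.0000: term = 6.426841
  t = 2.5000: term = 9.247253
  t = 3.0000: term = 12.418374
  t = 3.5000: term = 15.882812
  t = 4.0000: term = 19.588258
  t = 4.5000: term = 23.487120
  t = 5.0000: term = 1696.396286
Convexity = (1/P) * sum = 1790.290512 / 79.171694 = 22.612760

Answer: Convexity = 22.6128


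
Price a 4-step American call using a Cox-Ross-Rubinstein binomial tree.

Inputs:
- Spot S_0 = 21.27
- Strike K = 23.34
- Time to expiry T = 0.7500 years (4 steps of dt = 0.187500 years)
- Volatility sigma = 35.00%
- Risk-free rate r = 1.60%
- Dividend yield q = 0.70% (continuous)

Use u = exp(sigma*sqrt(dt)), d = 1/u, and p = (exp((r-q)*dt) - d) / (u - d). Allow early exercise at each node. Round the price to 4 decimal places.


dt = T/N = 0.187500
u = exp(sigma*sqrt(dt)) = 1.163642; d = 1/u = 0.859371
p = (exp((r-q)*dt) - d) / (u - d) = 0.467734
Discount per step: exp(-r*dt) = 0.997004
Stock lattice S(k, i) with i counting down-moves:
  k=0: S(0,0) = 21.2700
  k=1: S(1,0) = 24.7507; S(1,1) = 18.2788
  k=2: S(2,0) = 28.8009; S(2,1) = 21.2700; S(2,2) = 15.7083
  k=3: S(3,0) = 33.5139; S(3,1) = 24.7507; S(3,2) = 18.2788; S(3,3) = 13.4993
  k=4: S(4,0) = 38.9982; S(4,1) = 28.8009; S(4,2) = 21.2700; S(4,3) = 15.7083; S(4,4) = 11.6009
Terminal payoffs V(N, i) = max(S_T - K, 0):
  V(4,0) = 15.658197; V(4,1) = 5.460897; V(4,2) = 0.000000; V(4,3) = 0.000000; V(4,4) = 0.000000
Backward induction: V(k, i) = exp(-r*dt) * [p * V(k+1, i) + (1-p) * V(k+1, i+1)]; then take max(V_cont, immediate exercise) for American.
  V(3,0) = exp(-r*dt) * [p*15.658197 + (1-p)*5.460897] = 10.199880; exercise = 10.173923; V(3,0) = max -> 10.199880
  V(3,1) = exp(-r*dt) * [p*5.460897 + (1-p)*0.000000] = 2.546598; exercise = 1.410658; V(3,1) = max -> 2.546598
  V(3,2) = exp(-r*dt) * [p*0.000000 + (1-p)*0.000000] = 0.000000; exercise = 0.000000; V(3,2) = max -> 0.000000
  V(3,3) = exp(-r*dt) * [p*0.000000 + (1-p)*0.000000] = 0.000000; exercise = 0.000000; V(3,3) = max -> 0.000000
  V(2,0) = exp(-r*dt) * [p*10.199880 + (1-p)*2.546598] = 6.107951; exercise = 5.460897; V(2,0) = max -> 6.107951
  V(2,1) = exp(-r*dt) * [p*2.546598 + (1-p)*0.000000] = 1.187564; exercise = 0.000000; V(2,1) = max -> 1.187564
  V(2,2) = exp(-r*dt) * [p*0.000000 + (1-p)*0.000000] = 0.000000; exercise = 0.000000; V(2,2) = max -> 0.000000
  V(1,0) = exp(-r*dt) * [p*6.107951 + (1-p)*1.187564] = 3.478547; exercise = 1.410658; V(1,0) = max -> 3.478547
  V(1,1) = exp(-r*dt) * [p*1.187564 + (1-p)*0.000000] = 0.553801; exercise = 0.000000; V(1,1) = max -> 0.553801
  V(0,0) = exp(-r*dt) * [p*3.478547 + (1-p)*0.553801] = 1.916049; exercise = 0.000000; V(0,0) = max -> 1.916049

Answer: Price = V(0,0) = 1.9160


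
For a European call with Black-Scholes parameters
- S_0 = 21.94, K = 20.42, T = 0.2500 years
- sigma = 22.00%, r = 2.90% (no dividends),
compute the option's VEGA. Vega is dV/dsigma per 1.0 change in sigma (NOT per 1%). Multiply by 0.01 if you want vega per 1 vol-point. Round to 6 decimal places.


d1 = 0.7736058374; d2 = 0.6636058374
phi(d1) = 0.2957704805; exp(-qT) = 1.0000000000; exp(-rT) = 0.9927762179
Vega = S * exp(-qT) * phi(d1) * sqrt(T) = 21.9400 * 1.0000000000 * 0.2957704805 * 0.5000000000 = 3.244602

Answer: Vega = 3.244602


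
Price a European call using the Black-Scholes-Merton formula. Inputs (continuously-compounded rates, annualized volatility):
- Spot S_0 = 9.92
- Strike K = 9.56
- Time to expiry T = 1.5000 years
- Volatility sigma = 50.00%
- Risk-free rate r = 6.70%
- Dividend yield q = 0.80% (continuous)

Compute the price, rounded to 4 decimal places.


d1 = (ln(S/K) + (r - q + 0.5*sigma^2) * T) / (sigma * sqrt(T)) = 0.51107002
d2 = d1 - sigma * sqrt(T) = -0.10130241
exp(-rT) = 0.90438511; exp(-qT) = 0.98807171
C = S_0 * exp(-qT) * N(d1) - K * exp(-rT) * N(d2)
N(d1) = 0.69534899; N(d2) = 0.45965520
C = 9.9200 * 0.98807171 * 0.69534899 - 9.5600 * 0.90438511 * 0.45965520 = 2.8414

Answer: Price = 2.8414


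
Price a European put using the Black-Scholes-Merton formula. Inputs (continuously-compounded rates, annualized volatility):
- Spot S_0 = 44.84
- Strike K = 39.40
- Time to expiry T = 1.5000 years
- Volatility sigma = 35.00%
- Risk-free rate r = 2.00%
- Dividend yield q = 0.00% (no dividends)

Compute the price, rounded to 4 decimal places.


Answer: Price = 4.2201

Derivation:
d1 = (ln(S/K) + (r - q + 0.5*sigma^2) * T) / (sigma * sqrt(T)) = 0.58603408
d2 = d1 - sigma * sqrt(T) = 0.15737338
exp(-rT) = 0.97044553; exp(-qT) = 1.00000000
P = K * exp(-rT) * N(-d2) - S_0 * exp(-qT) * N(-d1)
N(-d1) = 0.27892631; N(-d2) = 0.43747530
P = 39.4000 * 0.97044553 * 0.43747530 - 44.8400 * 1.00000000 * 0.27892631 = 4.2201


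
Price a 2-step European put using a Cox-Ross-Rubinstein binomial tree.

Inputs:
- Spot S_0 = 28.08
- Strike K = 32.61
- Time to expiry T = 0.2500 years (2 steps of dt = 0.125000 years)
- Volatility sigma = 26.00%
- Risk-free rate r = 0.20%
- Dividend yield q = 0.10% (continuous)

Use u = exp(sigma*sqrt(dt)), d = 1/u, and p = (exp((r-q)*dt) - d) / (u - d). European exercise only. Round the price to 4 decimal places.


dt = T/N = 0.125000
u = exp(sigma*sqrt(dt)) = 1.096281; d = 1/u = 0.912175
p = (exp((r-q)*dt) - d) / (u - d) = 0.477714
Discount per step: exp(-r*dt) = 0.999750
Stock lattice S(k, i) with i counting down-moves:
  k=0: S(0,0) = 28.0800
  k=1: S(1,0) = 30.7836; S(1,1) = 25.6139
  k=2: S(2,0) = 33.7475; S(2,1) = 28.0800; S(2,2) = 23.3643
Terminal payoffs V(N, i) = max(K - S_T, 0):
  V(2,0) = 0.000000; V(2,1) = 4.530000; V(2,2) = 9.245686
Backward induction: V(k, i) = exp(-r*dt) * [p * V(k+1, i) + (1-p) * V(k+1, i+1)].
  V(1,0) = exp(-r*dt) * [p*0.000000 + (1-p)*4.530000] = 2.365363
  V(1,1) = exp(-r*dt) * [p*4.530000 + (1-p)*9.245686] = 6.991188
  V(0,0) = exp(-r*dt) * [p*2.365363 + (1-p)*6.991188] = 4.780171

Answer: Price = V(0,0) = 4.7802


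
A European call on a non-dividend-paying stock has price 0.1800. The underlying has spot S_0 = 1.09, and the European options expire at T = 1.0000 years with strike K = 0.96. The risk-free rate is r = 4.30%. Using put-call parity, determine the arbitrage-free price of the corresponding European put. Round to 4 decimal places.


Answer: Put price = 0.0096

Derivation:
Put-call parity: C - P = S_0 * exp(-qT) - K * exp(-rT).
S_0 * exp(-qT) = 1.0900 * 1.00000000 = 1.09000000
K * exp(-rT) = 0.9600 * 0.95791139 = 0.91959493
P = C - S*exp(-qT) + K*exp(-rT)
P = 0.1800 - 1.09000000 + 0.91959493 = 0.0096


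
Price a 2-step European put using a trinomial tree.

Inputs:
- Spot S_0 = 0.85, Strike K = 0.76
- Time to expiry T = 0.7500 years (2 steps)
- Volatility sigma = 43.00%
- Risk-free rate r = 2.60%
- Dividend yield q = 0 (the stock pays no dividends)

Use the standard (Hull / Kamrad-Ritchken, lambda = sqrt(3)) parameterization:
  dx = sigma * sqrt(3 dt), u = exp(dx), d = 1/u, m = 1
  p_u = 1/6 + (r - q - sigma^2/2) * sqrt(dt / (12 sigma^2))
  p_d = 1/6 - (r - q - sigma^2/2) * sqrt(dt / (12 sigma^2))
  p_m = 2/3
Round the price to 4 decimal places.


Answer: Price = V(0,0) = 0.0716

Derivation:
dt = T/N = 0.375000; dx = sigma*sqrt(3*dt) = 0.456084
u = exp(dx) = 1.577883; d = 1/u = 0.633761
p_u = 0.139349, p_m = 0.666667, p_d = 0.193985
Discount per step: exp(-r*dt) = 0.990297
Stock lattice S(k, j) with j the centered position index:
  k=0: S(0,+0) = 0.8500
  k=1: S(1,-1) = 0.5387; S(1,+0) = 0.8500; S(1,+1) = 1.3412
  k=2: S(2,-2) = 0.3414; S(2,-1) = 0.5387; S(2,+0) = 0.8500; S(2,+1) = 1.3412; S(2,+2) = 2.1163
Terminal payoffs V(N, j) = max(K - S_T, 0):
  V(2,-2) = 0.418595; V(2,-1) = 0.221303; V(2,+0) = 0.000000; V(2,+1) = 0.000000; V(2,+2) = 0.000000
Backward induction: V(k, j) = exp(-r*dt) * [p_u * V(k+1, j+1) + p_m * V(k+1, j) + p_d * V(k+1, j-1)]
  V(1,-1) = exp(-r*dt) * [p_u*0.000000 + p_m*0.221303 + p_d*0.418595] = 0.226517
  V(1,+0) = exp(-r*dt) * [p_u*0.000000 + p_m*0.000000 + p_d*0.221303] = 0.042513
  V(1,+1) = exp(-r*dt) * [p_u*0.000000 + p_m*0.000000 + p_d*0.000000] = 0.000000
  V(0,+0) = exp(-r*dt) * [p_u*0.000000 + p_m*0.042513 + p_d*0.226517] = 0.071582


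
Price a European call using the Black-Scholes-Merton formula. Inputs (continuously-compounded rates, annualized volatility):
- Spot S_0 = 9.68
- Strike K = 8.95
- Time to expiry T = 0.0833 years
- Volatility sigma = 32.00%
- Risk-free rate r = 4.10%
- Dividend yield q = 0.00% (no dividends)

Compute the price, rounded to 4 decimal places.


d1 = (ln(S/K) + (r - q + 0.5*sigma^2) * T) / (sigma * sqrt(T)) = 0.93212319
d2 = d1 - sigma * sqrt(T) = 0.83976562
exp(-rT) = 0.99659053; exp(-qT) = 1.00000000
C = S_0 * exp(-qT) * N(d1) - K * exp(-rT) * N(d2)
N(d1) = 0.82436357; N(d2) = 0.79948009
C = 9.6800 * 1.00000000 * 0.82436357 - 8.9500 * 0.99659053 * 0.79948009 = 0.8489

Answer: Price = 0.8489


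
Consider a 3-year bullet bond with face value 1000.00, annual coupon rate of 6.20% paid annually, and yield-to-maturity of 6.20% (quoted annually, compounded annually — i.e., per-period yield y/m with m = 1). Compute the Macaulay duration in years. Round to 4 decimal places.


Answer: Macaulay duration = 2.8283 years

Derivation:
Coupon per period c = face * coupon_rate / m = 62.000000
Periods per year m = 1; per-period yield y/m = 0.062000
Number of cashflows N = 3
Cashflows (t years, CF_t, discount factor 1/(1+y/m)^(m*t), PV):
  t = 1.0000: CF_t = 62.000000, DF = 0.941620, PV = 58.380414
  t = 2.0000: CF_t = 62.000000, DF = 0.886647, PV = 54.972142
  t = 3.0000: CF_t = 1062.000000, DF = 0.834885, PV = 886.647444
Price P = sum_t PV_t = 1000.000000
Macaulay numerator sum_t t * PV_t:
  t * PV_t at t = 1.0000: 58.380414
  t * PV_t at t = 2.0000: 109.944283
  t * PV_t at t = 3.0000: 2659.942332
Macaulay duration D = (sum_t t * PV_t) / P = 2828.267030 / 1000.000000 = 2.828267


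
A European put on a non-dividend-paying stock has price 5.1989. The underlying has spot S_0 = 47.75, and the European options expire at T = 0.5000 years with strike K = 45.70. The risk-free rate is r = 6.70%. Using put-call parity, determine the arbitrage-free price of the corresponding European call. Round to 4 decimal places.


Put-call parity: C - P = S_0 * exp(-qT) - K * exp(-rT).
S_0 * exp(-qT) = 47.7500 * 1.00000000 = 47.75000000
K * exp(-rT) = 45.7000 * 0.96705491 = 44.19440944
C = P + S*exp(-qT) - K*exp(-rT)
C = 5.1989 + 47.75000000 - 44.19440944 = 8.7545

Answer: Call price = 8.7545


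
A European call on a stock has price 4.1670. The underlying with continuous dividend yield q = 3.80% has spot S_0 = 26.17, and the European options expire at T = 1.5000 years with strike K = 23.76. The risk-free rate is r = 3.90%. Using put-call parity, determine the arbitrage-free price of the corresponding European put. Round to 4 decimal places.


Answer: Put price = 1.8569

Derivation:
Put-call parity: C - P = S_0 * exp(-qT) - K * exp(-rT).
S_0 * exp(-qT) = 26.1700 * 0.94459407 = 24.72002680
K * exp(-rT) = 23.7600 * 0.94317824 = 22.40991499
P = C - S*exp(-qT) + K*exp(-rT)
P = 4.1670 - 24.72002680 + 22.40991499 = 1.8569


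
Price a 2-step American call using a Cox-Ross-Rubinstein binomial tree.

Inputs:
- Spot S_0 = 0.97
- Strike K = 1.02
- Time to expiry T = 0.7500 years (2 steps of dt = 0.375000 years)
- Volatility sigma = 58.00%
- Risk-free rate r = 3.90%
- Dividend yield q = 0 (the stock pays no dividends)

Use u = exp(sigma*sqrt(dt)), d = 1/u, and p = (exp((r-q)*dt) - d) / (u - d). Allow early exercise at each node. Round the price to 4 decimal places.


Answer: Price = V(0,0) = 0.1732

Derivation:
dt = T/N = 0.375000
u = exp(sigma*sqrt(dt)) = 1.426432; d = 1/u = 0.701050
p = (exp((r-q)*dt) - d) / (u - d) = 0.432438
Discount per step: exp(-r*dt) = 0.985481
Stock lattice S(k, i) with i counting down-moves:
  k=0: S(0,0) = 0.9700
  k=1: S(1,0) = 1.3836; S(1,1) = 0.6800
  k=2: S(2,0) = 1.9737; S(2,1) = 0.9700; S(2,2) = 0.4767
Terminal payoffs V(N, i) = max(S_T - K, 0):
  V(2,0) = 0.953666; V(2,1) = 0.000000; V(2,2) = 0.000000
Backward induction: V(k, i) = exp(-r*dt) * [p * V(k+1, i) + (1-p) * V(k+1, i+1)]; then take max(V_cont, immediate exercise) for American.
  V(1,0) = exp(-r*dt) * [p*0.953666 + (1-p)*0.000000] = 0.406414; exercise = 0.363639; V(1,0) = max -> 0.406414
  V(1,1) = exp(-r*dt) * [p*0.000000 + (1-p)*0.000000] = 0.000000; exercise = 0.000000; V(1,1) = max -> 0.000000
  V(0,0) = exp(-r*dt) * [p*0.406414 + (1-p)*0.000000] = 0.173197; exercise = 0.000000; V(0,0) = max -> 0.173197


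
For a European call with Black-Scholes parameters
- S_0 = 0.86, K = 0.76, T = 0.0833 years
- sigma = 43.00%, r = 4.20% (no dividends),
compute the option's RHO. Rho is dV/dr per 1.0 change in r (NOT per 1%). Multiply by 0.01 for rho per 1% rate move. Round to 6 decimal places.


Answer: Rho = 0.052490

Derivation:
d1 = 1.0862827467; d2 = 0.9621772674
phi(d1) = 0.2211434626; exp(-qT) = 1.0000000000; exp(-rT) = 0.9965075130
N(d2) = 0.8320197169
Rho = K*T*exp(-rT)*N(d2) = 0.7600 * 0.0833 * 0.9965075130 * 0.8320197169 = 0.052490


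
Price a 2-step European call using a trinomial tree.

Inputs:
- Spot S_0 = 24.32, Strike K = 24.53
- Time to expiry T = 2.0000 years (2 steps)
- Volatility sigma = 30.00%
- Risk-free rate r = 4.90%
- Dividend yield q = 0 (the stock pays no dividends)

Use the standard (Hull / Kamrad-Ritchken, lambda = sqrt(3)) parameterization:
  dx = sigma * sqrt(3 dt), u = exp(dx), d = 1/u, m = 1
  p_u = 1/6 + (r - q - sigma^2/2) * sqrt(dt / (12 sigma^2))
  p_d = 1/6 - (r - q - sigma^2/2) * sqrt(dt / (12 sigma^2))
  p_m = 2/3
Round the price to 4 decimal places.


dt = T/N = 1.000000; dx = sigma*sqrt(3*dt) = 0.519615
u = exp(dx) = 1.681381; d = 1/u = 0.594749
p_u = 0.170516, p_m = 0.666667, p_d = 0.162818
Discount per step: exp(-r*dt) = 0.952181
Stock lattice S(k, j) with j the centered position index:
  k=0: S(0,+0) = 24.3200
  k=1: S(1,-1) = 14.4643; S(1,+0) = 24.3200; S(1,+1) = 40.8912
  k=2: S(2,-2) = 8.6026; S(2,-1) = 14.4643; S(2,+0) = 24.3200; S(2,+1) = 40.8912; S(2,+2) = 68.7536
Terminal payoffs V(N, j) = max(S_T - K, 0):
  V(2,-2) = 0.000000; V(2,-1) = 0.000000; V(2,+0) = 0.000000; V(2,+1) = 16.361176; V(2,+2) = 44.223630
Backward induction: V(k, j) = exp(-r*dt) * [p_u * V(k+1, j+1) + p_m * V(k+1, j) + p_d * V(k+1, j-1)]
  V(1,-1) = exp(-r*dt) * [p_u*0.000000 + p_m*0.000000 + p_d*0.000000] = 0.000000
  V(1,+0) = exp(-r*dt) * [p_u*16.361176 + p_m*0.000000 + p_d*0.000000] = 2.656430
  V(1,+1) = exp(-r*dt) * [p_u*44.223630 + p_m*16.361176 + p_d*0.000000] = 17.566097
  V(0,+0) = exp(-r*dt) * [p_u*17.566097 + p_m*2.656430 + p_d*0.000000] = 4.538332

Answer: Price = V(0,0) = 4.5383


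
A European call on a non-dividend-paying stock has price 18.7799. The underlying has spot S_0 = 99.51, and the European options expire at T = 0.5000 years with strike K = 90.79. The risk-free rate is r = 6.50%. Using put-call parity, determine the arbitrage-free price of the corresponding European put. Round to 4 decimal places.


Put-call parity: C - P = S_0 * exp(-qT) - K * exp(-rT).
S_0 * exp(-qT) = 99.5100 * 1.00000000 = 99.51000000
K * exp(-rT) = 90.7900 * 0.96802245 = 87.88675822
P = C - S*exp(-qT) + K*exp(-rT)
P = 18.7799 - 99.51000000 + 87.88675822 = 7.1567

Answer: Put price = 7.1567


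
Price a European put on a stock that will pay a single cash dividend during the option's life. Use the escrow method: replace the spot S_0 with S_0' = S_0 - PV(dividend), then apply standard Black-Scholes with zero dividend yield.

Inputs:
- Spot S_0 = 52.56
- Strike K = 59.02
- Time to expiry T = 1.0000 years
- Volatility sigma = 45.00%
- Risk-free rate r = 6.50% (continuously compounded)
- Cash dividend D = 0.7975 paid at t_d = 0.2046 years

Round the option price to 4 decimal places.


Answer: Price = 11.3981

Derivation:
PV(D) = D * exp(-r * t_d) = 0.7975 * 0.98678904 = 0.78696426
S_0' = S_0 - PV(D) = 52.5600 - 0.78696426 = 51.77303574
d1 = (ln(S_0'/K) + (r + sigma^2/2)*T) / (sigma*sqrt(T)) = 0.07831800
d2 = d1 - sigma*sqrt(T) = -0.37168200
exp(-rT) = 0.93706746
N(-d1) = 0.46878755; N(-d2) = 0.64493519
P = K * exp(-rT) * N(-d2) - S_0' * N(-d1) = 59.0200 * 0.93706746 * 0.64493519 - 51.77303574 * 0.46878755 = 11.3981


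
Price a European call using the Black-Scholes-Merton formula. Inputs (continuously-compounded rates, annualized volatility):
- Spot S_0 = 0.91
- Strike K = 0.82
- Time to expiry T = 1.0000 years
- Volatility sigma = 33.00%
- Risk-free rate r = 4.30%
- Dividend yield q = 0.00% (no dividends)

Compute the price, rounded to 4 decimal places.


d1 = (ln(S/K) + (r - q + 0.5*sigma^2) * T) / (sigma * sqrt(T)) = 0.61087957
d2 = d1 - sigma * sqrt(T) = 0.28087957
exp(-rT) = 0.95791139; exp(-qT) = 1.00000000
C = S_0 * exp(-qT) * N(d1) - K * exp(-rT) * N(d2)
N(d1) = 0.72936035; N(d2) = 0.61059862
C = 0.9100 * 1.00000000 * 0.72936035 - 0.8200 * 0.95791139 * 0.61059862 = 0.1841

Answer: Price = 0.1841


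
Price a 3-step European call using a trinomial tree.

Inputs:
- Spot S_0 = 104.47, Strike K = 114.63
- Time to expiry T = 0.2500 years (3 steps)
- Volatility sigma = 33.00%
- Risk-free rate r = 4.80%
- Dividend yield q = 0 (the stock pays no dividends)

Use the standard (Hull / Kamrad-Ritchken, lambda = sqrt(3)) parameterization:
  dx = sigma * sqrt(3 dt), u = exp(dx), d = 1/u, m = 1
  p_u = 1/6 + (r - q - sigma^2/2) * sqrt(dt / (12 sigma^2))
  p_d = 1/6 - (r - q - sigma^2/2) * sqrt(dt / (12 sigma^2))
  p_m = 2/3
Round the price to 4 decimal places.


dt = T/N = 0.083333; dx = sigma*sqrt(3*dt) = 0.165000
u = exp(dx) = 1.179393; d = 1/u = 0.847894
p_u = 0.165038, p_m = 0.666667, p_d = 0.168295
Discount per step: exp(-r*dt) = 0.996008
Stock lattice S(k, j) with j the centered position index:
  k=0: S(0,+0) = 104.4700
  k=1: S(1,-1) = 88.5795; S(1,+0) = 104.4700; S(1,+1) = 123.2112
  k=2: S(2,-2) = 75.1060; S(2,-1) = 88.5795; S(2,+0) = 104.4700; S(2,+1) = 123.2112; S(2,+2) = 145.3144
  k=3: S(3,-3) = 63.6819; S(3,-2) = 75.1060; S(3,-1) = 88.5795; S(3,+0) = 104.4700; S(3,+1) = 123.2112; S(3,+2) = 145.3144; S(3,+3) = 171.3829
Terminal payoffs V(N, j) = max(S_T - K, 0):
  V(3,-3) = 0.000000; V(3,-2) = 0.000000; V(3,-1) = 0.000000; V(3,+0) = 0.000000; V(3,+1) = 8.581199; V(3,+2) = 30.684440; V(3,+3) = 56.752851
Backward induction: V(k, j) = exp(-r*dt) * [p_u * V(k+1, j+1) + p_m * V(k+1, j) + p_d * V(k+1, j-1)]
  V(2,-2) = exp(-r*dt) * [p_u*0.000000 + p_m*0.000000 + p_d*0.000000] = 0.000000
  V(2,-1) = exp(-r*dt) * [p_u*0.000000 + p_m*0.000000 + p_d*0.000000] = 0.000000
  V(2,+0) = exp(-r*dt) * [p_u*8.581199 + p_m*0.000000 + p_d*0.000000] = 1.410569
  V(2,+1) = exp(-r*dt) * [p_u*30.684440 + p_m*8.581199 + p_d*0.000000] = 10.741841
  V(2,+2) = exp(-r*dt) * [p_u*56.752851 + p_m*30.684440 + p_d*8.581199] = 31.142023
  V(1,-1) = exp(-r*dt) * [p_u*1.410569 + p_m*0.000000 + p_d*0.000000] = 0.231868
  V(1,+0) = exp(-r*dt) * [p_u*10.741841 + p_m*1.410569 + p_d*0.000000] = 2.702359
  V(1,+1) = exp(-r*dt) * [p_u*31.142023 + p_m*10.741841 + p_d*1.410569] = 12.488180
  V(0,+0) = exp(-r*dt) * [p_u*12.488180 + p_m*2.702359 + p_d*0.231868] = 3.886043

Answer: Price = V(0,0) = 3.8860


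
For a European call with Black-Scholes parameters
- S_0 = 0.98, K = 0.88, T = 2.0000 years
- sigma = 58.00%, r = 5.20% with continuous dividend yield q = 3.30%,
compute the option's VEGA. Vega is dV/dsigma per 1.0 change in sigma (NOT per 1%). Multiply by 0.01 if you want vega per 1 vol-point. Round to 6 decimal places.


Answer: Vega = 0.435507

Derivation:
d1 = 0.5876675024; d2 = -0.2325763638
phi(d1) = 0.3356739155; exp(-qT) = 0.9361308643; exp(-rT) = 0.9012252974
Vega = S * exp(-qT) * phi(d1) * sqrt(T) = 0.9800 * 0.9361308643 * 0.3356739155 * 1.4142135624 = 0.435507


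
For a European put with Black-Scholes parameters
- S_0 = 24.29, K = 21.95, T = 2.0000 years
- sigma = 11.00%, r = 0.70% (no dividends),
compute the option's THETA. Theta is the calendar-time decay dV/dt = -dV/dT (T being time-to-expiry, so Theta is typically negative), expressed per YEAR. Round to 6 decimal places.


Answer: Theta = -0.231080

Derivation:
d1 = 0.8189428122; d2 = 0.6633793203
phi(d1) = 0.2852834025; exp(-qT) = 1.0000000000; exp(-rT) = 0.9860975443
Theta = -S*exp(-qT)*phi(d1)*sigma/(2*sqrt(T)) + r*K*exp(-rT)*N(-d2) - q*S*exp(-qT)*N(-d1)
N(-d1) = 0.2064095212; N(-d2) = 0.2535438235; sqrt(T) = 1.4142135624
Term 1 = -24.2900 * 1.0000000000 * 0.2852834025 * 0.1100 / (2 * 1.4142135624) = -0.2694956205
Term 2 = 0.0070 * 21.9500 * 0.9860975443 * 0.2535438235 = 0.0384154104
Term 3 = 0 (no dividend yield, q = 0)
Theta = -0.2694956205 + (0.0384154104) + (0.0000000000) = -0.231080
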